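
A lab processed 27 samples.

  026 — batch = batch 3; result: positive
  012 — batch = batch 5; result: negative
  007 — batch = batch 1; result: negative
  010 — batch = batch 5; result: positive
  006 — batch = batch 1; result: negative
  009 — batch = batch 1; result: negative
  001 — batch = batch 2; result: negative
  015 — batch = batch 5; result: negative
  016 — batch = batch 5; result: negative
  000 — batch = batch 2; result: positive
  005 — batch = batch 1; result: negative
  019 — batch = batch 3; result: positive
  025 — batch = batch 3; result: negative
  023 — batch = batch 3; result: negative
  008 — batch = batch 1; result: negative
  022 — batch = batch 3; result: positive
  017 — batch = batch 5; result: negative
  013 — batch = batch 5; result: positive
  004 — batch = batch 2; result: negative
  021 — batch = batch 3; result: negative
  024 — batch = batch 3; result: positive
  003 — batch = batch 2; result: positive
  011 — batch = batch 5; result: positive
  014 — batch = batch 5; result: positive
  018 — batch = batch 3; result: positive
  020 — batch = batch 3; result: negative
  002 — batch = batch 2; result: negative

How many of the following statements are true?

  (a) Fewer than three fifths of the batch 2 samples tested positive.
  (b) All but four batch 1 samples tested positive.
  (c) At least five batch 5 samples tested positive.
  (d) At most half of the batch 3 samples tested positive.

1

(a) batch 2: |A| = 5, |A ∩ B| = 2; needs |A ∩ B| / |A| < 3/5 — true.
(b) batch 1: |A| = 5, |A ∩ B| = 0; needs |A ∖ B| = 4 — false.
(c) batch 5: |A| = 8, |A ∩ B| = 4; needs |A ∩ B| ≥ 5 — false.
(d) batch 3: |A| = 9, |A ∩ B| = 5; needs |A ∩ B| ≤ |A ∖ B| — false.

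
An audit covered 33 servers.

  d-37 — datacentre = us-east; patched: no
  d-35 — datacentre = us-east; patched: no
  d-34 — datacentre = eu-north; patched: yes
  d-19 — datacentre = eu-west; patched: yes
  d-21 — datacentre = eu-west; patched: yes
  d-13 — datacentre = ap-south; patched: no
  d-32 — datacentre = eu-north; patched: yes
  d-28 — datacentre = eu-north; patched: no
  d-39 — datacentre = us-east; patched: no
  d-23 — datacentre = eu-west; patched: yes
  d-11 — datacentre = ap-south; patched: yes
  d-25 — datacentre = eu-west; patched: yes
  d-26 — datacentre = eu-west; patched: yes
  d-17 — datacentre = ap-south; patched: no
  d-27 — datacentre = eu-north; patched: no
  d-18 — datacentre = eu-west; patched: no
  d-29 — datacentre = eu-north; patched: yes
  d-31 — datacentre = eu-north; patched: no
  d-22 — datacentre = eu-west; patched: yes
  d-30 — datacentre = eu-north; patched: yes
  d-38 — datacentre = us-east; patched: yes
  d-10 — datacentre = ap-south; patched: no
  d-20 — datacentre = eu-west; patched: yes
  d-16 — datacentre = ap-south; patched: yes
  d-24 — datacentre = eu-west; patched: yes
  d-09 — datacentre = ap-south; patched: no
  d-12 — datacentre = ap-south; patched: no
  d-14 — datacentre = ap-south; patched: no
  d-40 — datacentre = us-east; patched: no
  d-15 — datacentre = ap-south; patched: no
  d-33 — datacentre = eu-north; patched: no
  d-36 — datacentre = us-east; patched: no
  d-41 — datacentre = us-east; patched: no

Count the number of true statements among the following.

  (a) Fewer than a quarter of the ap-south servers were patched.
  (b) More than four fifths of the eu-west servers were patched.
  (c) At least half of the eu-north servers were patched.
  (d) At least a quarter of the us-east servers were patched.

3

(a) ap-south: |A| = 9, |A ∩ B| = 2; needs |A ∩ B| / |A| < 1/4 — true.
(b) eu-west: |A| = 9, |A ∩ B| = 8; needs |A ∩ B| / |A| > 4/5 — true.
(c) eu-north: |A| = 8, |A ∩ B| = 4; needs |A ∩ B| ≥ |A ∖ B| — true.
(d) us-east: |A| = 7, |A ∩ B| = 1; needs |A ∩ B| / |A| ≥ 1/4 — false.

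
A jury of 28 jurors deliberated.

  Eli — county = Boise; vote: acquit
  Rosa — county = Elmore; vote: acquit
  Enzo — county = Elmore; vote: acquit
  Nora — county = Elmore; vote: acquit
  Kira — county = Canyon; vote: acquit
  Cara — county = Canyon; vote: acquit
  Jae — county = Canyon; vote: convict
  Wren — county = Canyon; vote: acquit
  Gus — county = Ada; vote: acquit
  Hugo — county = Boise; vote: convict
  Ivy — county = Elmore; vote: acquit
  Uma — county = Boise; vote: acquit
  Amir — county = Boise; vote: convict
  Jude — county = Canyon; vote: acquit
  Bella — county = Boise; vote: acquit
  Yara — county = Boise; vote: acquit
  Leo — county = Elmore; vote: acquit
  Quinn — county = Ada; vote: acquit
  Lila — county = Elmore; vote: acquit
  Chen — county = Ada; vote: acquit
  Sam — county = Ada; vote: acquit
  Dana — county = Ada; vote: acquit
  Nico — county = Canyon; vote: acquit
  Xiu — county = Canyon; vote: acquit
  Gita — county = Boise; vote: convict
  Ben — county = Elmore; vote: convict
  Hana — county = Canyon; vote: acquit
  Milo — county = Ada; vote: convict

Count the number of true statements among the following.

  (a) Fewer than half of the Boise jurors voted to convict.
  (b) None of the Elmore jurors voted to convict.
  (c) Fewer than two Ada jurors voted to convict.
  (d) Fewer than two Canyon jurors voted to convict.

(a) Boise: |A| = 7, |A ∩ B| = 3; needs |A ∩ B| < |A ∖ B| — true.
(b) Elmore: |A| = 7, |A ∩ B| = 1; needs A ∩ B = ∅ (|A ∩ B| = 0) — false.
(c) Ada: |A| = 6, |A ∩ B| = 1; needs |A ∩ B| < 2 — true.
(d) Canyon: |A| = 8, |A ∩ B| = 1; needs |A ∩ B| < 2 — true.

3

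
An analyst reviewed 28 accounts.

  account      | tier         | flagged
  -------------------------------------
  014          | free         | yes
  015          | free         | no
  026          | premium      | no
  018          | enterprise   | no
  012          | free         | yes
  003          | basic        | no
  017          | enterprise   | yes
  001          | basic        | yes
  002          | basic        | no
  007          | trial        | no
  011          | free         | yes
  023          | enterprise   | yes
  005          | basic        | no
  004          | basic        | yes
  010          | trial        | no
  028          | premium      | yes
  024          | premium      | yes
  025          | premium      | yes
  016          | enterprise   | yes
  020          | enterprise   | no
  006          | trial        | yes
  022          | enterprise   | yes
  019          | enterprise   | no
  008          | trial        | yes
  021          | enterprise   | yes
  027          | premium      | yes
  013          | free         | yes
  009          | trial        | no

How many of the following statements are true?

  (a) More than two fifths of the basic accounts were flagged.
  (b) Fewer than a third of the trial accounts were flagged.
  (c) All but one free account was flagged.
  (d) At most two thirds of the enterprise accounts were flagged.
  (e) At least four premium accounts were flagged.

3

(a) basic: |A| = 5, |A ∩ B| = 2; needs |A ∩ B| / |A| > 2/5 — false.
(b) trial: |A| = 5, |A ∩ B| = 2; needs |A ∩ B| / |A| < 1/3 — false.
(c) free: |A| = 5, |A ∩ B| = 4; needs |A ∖ B| = 1 — true.
(d) enterprise: |A| = 8, |A ∩ B| = 5; needs |A ∩ B| / |A| ≤ 2/3 — true.
(e) premium: |A| = 5, |A ∩ B| = 4; needs |A ∩ B| ≥ 4 — true.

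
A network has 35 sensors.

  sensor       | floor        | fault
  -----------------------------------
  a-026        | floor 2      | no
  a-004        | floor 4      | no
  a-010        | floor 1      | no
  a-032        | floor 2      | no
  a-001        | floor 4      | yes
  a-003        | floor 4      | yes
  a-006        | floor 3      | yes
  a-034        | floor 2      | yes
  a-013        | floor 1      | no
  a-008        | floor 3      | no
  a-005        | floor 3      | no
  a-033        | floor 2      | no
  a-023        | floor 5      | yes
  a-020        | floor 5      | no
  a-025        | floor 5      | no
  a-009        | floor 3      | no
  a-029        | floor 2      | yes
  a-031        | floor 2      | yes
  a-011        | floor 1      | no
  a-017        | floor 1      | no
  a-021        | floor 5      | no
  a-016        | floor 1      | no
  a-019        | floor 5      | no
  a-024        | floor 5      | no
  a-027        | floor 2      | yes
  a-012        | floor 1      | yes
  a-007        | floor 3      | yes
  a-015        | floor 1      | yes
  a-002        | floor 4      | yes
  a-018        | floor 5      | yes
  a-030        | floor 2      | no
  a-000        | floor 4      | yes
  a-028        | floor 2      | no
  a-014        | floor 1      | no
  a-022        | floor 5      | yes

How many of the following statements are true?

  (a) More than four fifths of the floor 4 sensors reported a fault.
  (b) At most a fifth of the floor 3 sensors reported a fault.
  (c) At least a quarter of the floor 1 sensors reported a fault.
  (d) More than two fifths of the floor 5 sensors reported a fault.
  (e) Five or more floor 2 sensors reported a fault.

(a) floor 4: |A| = 5, |A ∩ B| = 4; needs |A ∩ B| / |A| > 4/5 — false.
(b) floor 3: |A| = 5, |A ∩ B| = 2; needs |A ∩ B| / |A| ≤ 1/5 — false.
(c) floor 1: |A| = 8, |A ∩ B| = 2; needs |A ∩ B| / |A| ≥ 1/4 — true.
(d) floor 5: |A| = 8, |A ∩ B| = 3; needs |A ∩ B| / |A| > 2/5 — false.
(e) floor 2: |A| = 9, |A ∩ B| = 4; needs |A ∩ B| ≥ 5 — false.

1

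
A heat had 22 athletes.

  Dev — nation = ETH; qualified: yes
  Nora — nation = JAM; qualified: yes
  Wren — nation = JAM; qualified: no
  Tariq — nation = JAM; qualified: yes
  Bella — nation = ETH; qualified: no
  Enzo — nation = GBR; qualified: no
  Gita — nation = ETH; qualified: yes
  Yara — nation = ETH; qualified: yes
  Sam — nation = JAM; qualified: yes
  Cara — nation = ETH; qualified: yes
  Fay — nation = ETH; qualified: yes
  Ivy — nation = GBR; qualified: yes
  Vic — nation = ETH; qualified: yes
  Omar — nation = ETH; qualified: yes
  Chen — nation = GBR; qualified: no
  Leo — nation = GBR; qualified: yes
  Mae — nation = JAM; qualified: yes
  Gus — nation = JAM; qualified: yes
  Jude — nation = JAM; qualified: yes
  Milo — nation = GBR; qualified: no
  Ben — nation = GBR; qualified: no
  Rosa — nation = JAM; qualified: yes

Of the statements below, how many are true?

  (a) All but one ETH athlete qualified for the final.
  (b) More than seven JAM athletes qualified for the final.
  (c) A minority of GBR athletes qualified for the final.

(a) ETH: |A| = 8, |A ∩ B| = 7; needs |A ∖ B| = 1 — true.
(b) JAM: |A| = 8, |A ∩ B| = 7; needs |A ∩ B| > 7 — false.
(c) GBR: |A| = 6, |A ∩ B| = 2; needs |A ∩ B| < |A ∖ B| — true.

2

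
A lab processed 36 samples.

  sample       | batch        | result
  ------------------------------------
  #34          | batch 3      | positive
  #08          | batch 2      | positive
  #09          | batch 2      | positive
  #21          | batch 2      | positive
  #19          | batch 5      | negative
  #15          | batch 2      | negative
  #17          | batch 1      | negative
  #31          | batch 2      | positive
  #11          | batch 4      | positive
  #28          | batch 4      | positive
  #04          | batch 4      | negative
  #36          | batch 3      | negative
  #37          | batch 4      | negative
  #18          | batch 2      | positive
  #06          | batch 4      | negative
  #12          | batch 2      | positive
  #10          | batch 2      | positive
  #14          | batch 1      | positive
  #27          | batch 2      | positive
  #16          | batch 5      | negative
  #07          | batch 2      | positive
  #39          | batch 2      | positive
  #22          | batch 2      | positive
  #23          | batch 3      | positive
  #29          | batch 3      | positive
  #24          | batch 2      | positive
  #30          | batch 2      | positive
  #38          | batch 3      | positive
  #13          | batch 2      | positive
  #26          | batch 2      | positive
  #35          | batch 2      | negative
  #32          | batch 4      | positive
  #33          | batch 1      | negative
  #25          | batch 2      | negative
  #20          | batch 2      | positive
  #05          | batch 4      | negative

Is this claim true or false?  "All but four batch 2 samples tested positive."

False

The determiner here denotes the relation: |A ∖ B| = 4.
|A| = 19, |A ∩ B| = 16, |A ∖ B| = 3.
|A ∖ B| = 3, so the statement is false.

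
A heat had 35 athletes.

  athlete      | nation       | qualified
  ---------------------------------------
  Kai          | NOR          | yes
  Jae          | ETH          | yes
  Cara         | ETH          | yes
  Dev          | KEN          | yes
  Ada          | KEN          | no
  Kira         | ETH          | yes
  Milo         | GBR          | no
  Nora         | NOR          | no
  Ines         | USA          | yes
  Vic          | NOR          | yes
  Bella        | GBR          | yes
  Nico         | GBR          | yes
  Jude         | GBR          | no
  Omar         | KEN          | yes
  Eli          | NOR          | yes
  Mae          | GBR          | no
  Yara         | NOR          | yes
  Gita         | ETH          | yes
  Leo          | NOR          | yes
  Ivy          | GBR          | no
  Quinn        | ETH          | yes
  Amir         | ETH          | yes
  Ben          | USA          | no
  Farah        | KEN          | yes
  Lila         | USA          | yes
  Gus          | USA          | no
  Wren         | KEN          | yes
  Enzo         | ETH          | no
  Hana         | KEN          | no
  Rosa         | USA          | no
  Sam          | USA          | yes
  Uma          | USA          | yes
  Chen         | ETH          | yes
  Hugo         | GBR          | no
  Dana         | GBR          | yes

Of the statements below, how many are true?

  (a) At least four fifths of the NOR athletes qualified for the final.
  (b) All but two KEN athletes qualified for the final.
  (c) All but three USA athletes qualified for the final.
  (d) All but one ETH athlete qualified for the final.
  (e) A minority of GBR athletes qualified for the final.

(a) NOR: |A| = 6, |A ∩ B| = 5; needs |A ∩ B| / |A| ≥ 4/5 — true.
(b) KEN: |A| = 6, |A ∩ B| = 4; needs |A ∖ B| = 2 — true.
(c) USA: |A| = 7, |A ∩ B| = 4; needs |A ∖ B| = 3 — true.
(d) ETH: |A| = 8, |A ∩ B| = 7; needs |A ∖ B| = 1 — true.
(e) GBR: |A| = 8, |A ∩ B| = 3; needs |A ∩ B| < |A ∖ B| — true.

5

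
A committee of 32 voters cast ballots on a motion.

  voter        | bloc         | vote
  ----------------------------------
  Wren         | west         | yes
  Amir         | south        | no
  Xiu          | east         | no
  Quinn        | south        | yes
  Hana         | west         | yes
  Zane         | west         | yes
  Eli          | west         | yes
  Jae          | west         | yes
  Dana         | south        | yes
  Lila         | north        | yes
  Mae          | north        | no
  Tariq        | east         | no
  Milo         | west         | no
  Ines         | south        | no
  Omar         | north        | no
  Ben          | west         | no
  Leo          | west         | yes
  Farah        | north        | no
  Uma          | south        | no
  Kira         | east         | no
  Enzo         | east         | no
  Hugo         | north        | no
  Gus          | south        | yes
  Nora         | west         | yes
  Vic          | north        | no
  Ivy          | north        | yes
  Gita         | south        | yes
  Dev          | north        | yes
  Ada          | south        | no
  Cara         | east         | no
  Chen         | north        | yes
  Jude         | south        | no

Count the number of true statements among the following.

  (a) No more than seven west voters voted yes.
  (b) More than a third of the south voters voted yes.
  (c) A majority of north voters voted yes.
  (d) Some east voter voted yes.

(a) west: |A| = 9, |A ∩ B| = 7; needs |A ∩ B| ≤ 7 — true.
(b) south: |A| = 9, |A ∩ B| = 4; needs |A ∩ B| / |A| > 1/3 — true.
(c) north: |A| = 9, |A ∩ B| = 4; needs |A ∩ B| > |A ∖ B| — false.
(d) east: |A| = 5, |A ∩ B| = 0; needs A ∩ B ≠ ∅ (|A ∩ B| ≥ 1) — false.

2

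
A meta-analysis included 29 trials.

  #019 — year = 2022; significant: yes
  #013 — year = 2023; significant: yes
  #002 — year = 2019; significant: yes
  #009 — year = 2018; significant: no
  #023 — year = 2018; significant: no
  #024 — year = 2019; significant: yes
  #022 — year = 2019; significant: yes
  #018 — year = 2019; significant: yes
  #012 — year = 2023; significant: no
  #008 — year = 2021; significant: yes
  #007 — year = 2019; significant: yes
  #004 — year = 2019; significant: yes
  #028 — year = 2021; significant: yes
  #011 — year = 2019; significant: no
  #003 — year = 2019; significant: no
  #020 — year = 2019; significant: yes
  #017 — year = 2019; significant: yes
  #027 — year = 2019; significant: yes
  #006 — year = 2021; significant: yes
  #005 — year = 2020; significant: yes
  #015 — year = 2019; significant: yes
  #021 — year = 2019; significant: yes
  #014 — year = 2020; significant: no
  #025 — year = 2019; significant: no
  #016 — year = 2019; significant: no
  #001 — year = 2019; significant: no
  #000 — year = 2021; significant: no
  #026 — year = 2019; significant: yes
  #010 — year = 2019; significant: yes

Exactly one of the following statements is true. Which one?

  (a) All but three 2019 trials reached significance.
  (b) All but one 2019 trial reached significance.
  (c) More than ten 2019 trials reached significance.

(c)

|A| = 18, |A ∩ B| = 13, |A ∖ B| = 5.
(a) requires |A ∖ B| = 3: false.
(b) requires |A ∖ B| = 1: false.
(c) requires |A ∩ B| > 10: true.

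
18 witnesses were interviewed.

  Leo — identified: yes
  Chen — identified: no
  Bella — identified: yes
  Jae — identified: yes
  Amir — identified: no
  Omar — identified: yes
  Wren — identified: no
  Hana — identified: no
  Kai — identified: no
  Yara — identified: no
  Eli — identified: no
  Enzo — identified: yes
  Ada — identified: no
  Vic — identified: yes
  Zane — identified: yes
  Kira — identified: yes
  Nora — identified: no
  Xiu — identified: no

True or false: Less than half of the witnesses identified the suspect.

True

Truth condition: |A ∩ B| < |A ∖ B|.
|A| = 18, |A ∩ B| = 8, |A ∖ B| = 10.
8 < 10, so the statement is true.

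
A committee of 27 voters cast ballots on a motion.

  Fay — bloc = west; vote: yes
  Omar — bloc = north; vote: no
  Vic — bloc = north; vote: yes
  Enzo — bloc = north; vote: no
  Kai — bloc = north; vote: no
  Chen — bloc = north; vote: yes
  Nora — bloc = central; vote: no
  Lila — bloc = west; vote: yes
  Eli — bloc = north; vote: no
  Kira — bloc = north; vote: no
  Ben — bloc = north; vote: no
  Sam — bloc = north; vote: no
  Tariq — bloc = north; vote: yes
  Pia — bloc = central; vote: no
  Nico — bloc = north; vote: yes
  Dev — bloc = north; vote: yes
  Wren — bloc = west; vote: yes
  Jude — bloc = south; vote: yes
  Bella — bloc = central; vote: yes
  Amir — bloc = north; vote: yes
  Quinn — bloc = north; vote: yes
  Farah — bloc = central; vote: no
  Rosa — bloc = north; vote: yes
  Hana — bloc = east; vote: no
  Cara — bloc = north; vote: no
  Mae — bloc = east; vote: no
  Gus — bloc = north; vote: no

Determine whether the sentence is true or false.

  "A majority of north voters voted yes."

Truth condition: |A ∩ B| > |A ∖ B|.
|A| = 17, |A ∩ B| = 8, |A ∖ B| = 9.
8 < 9, so the statement is false.

False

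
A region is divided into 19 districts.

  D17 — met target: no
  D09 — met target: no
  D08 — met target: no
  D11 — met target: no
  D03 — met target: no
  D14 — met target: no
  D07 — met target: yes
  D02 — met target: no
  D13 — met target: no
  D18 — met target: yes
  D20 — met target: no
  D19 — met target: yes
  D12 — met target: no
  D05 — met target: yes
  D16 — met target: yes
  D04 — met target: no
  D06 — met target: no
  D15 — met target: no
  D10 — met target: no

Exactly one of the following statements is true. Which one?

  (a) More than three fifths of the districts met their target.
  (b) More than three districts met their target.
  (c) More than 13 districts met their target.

(b)

|A| = 19, |A ∩ B| = 5, |A ∖ B| = 14.
(a) requires |A ∩ B| / |A| > 3/5: false.
(b) requires |A ∩ B| > 3: true.
(c) requires |A ∩ B| > 13: false.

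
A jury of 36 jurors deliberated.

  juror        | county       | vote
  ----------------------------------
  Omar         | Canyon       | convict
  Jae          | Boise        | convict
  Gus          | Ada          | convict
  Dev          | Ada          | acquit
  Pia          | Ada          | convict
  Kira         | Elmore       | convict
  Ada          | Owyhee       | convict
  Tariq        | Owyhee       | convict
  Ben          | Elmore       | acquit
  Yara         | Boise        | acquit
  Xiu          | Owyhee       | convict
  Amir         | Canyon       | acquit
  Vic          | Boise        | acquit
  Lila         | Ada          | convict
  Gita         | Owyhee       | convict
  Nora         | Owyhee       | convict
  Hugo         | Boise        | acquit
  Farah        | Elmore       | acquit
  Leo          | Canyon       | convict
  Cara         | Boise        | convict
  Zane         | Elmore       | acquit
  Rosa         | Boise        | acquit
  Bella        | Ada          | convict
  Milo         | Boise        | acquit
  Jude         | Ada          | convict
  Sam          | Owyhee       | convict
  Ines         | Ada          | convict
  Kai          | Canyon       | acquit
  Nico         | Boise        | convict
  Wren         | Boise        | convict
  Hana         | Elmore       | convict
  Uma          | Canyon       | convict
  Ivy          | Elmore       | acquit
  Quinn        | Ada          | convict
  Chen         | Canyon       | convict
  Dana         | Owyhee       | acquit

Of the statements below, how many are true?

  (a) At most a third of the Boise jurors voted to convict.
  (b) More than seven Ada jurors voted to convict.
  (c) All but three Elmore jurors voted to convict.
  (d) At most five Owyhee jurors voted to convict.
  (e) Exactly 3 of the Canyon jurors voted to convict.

0

(a) Boise: |A| = 9, |A ∩ B| = 4; needs |A ∩ B| / |A| ≤ 1/3 — false.
(b) Ada: |A| = 8, |A ∩ B| = 7; needs |A ∩ B| > 7 — false.
(c) Elmore: |A| = 6, |A ∩ B| = 2; needs |A ∖ B| = 3 — false.
(d) Owyhee: |A| = 7, |A ∩ B| = 6; needs |A ∩ B| ≤ 5 — false.
(e) Canyon: |A| = 6, |A ∩ B| = 4; needs |A ∩ B| = 3 — false.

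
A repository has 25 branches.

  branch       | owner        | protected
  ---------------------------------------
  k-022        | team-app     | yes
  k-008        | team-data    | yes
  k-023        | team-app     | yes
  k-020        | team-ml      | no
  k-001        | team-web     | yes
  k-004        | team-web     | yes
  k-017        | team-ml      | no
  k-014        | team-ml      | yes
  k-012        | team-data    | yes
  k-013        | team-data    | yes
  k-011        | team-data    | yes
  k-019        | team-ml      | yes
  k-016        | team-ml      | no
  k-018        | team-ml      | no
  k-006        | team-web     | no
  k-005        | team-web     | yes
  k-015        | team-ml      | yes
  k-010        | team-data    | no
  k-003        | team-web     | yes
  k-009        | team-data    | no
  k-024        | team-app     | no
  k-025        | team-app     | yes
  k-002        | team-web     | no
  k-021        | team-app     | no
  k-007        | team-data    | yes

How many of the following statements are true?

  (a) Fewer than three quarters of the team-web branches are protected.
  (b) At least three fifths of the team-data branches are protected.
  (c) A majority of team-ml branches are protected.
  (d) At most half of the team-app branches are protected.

(a) team-web: |A| = 6, |A ∩ B| = 4; needs |A ∩ B| / |A| < 3/4 — true.
(b) team-data: |A| = 7, |A ∩ B| = 5; needs |A ∩ B| / |A| ≥ 3/5 — true.
(c) team-ml: |A| = 7, |A ∩ B| = 3; needs |A ∩ B| > |A ∖ B| — false.
(d) team-app: |A| = 5, |A ∩ B| = 3; needs |A ∩ B| ≤ |A ∖ B| — false.

2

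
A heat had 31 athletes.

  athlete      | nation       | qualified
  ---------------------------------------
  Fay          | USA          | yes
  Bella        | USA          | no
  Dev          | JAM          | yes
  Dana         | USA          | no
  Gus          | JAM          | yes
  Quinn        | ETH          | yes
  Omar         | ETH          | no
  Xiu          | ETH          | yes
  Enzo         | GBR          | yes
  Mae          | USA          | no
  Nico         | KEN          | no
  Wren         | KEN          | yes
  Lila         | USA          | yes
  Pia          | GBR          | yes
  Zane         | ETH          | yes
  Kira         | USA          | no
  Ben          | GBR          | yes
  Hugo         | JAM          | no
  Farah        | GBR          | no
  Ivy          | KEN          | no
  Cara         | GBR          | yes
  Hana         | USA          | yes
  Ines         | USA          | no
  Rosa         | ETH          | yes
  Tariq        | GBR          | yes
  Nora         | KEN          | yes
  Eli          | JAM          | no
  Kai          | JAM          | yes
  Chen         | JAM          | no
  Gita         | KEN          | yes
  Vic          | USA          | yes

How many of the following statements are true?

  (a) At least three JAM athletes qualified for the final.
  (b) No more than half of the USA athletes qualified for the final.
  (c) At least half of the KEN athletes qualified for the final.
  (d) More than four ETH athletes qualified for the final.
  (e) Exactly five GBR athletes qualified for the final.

4

(a) JAM: |A| = 6, |A ∩ B| = 3; needs |A ∩ B| ≥ 3 — true.
(b) USA: |A| = 9, |A ∩ B| = 4; needs |A ∩ B| ≤ |A ∖ B| — true.
(c) KEN: |A| = 5, |A ∩ B| = 3; needs |A ∩ B| ≥ |A ∖ B| — true.
(d) ETH: |A| = 5, |A ∩ B| = 4; needs |A ∩ B| > 4 — false.
(e) GBR: |A| = 6, |A ∩ B| = 5; needs |A ∩ B| = 5 — true.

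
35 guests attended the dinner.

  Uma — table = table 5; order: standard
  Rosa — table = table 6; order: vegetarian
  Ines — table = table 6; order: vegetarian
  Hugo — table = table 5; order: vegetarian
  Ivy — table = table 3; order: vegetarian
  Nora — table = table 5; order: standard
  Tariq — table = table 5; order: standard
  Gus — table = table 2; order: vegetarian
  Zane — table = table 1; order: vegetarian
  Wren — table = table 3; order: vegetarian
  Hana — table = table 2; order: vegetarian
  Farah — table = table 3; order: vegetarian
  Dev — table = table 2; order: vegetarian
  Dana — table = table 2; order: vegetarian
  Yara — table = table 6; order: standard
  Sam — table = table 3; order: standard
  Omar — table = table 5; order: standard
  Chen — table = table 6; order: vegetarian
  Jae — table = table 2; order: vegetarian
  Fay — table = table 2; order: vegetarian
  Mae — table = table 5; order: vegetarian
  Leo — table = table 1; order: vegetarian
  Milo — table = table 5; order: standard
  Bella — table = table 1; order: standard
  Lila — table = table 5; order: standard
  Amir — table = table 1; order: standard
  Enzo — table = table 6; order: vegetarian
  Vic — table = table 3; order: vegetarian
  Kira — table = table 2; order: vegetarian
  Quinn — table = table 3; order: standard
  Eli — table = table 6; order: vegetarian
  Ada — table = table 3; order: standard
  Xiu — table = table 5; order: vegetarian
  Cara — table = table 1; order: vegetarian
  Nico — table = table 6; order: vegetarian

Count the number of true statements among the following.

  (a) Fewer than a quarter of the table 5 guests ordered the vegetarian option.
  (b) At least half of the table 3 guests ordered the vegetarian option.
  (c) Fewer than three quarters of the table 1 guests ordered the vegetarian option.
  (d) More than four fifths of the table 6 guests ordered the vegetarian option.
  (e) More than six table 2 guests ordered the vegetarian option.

4

(a) table 5: |A| = 9, |A ∩ B| = 3; needs |A ∩ B| / |A| < 1/4 — false.
(b) table 3: |A| = 7, |A ∩ B| = 4; needs |A ∩ B| ≥ |A ∖ B| — true.
(c) table 1: |A| = 5, |A ∩ B| = 3; needs |A ∩ B| / |A| < 3/4 — true.
(d) table 6: |A| = 7, |A ∩ B| = 6; needs |A ∩ B| / |A| > 4/5 — true.
(e) table 2: |A| = 7, |A ∩ B| = 7; needs |A ∩ B| > 6 — true.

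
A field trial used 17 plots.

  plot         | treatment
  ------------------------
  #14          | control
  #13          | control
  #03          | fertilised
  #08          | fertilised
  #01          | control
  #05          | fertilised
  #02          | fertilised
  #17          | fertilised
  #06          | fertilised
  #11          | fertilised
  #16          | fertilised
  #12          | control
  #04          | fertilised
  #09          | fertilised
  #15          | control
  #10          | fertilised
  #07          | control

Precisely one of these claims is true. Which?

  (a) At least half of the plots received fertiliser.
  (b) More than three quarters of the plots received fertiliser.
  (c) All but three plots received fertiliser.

|A| = 17, |A ∩ B| = 11, |A ∖ B| = 6.
(a) requires |A ∩ B| ≥ |A ∖ B|: true.
(b) requires |A ∩ B| / |A| > 3/4: false.
(c) requires |A ∖ B| = 3: false.

(a)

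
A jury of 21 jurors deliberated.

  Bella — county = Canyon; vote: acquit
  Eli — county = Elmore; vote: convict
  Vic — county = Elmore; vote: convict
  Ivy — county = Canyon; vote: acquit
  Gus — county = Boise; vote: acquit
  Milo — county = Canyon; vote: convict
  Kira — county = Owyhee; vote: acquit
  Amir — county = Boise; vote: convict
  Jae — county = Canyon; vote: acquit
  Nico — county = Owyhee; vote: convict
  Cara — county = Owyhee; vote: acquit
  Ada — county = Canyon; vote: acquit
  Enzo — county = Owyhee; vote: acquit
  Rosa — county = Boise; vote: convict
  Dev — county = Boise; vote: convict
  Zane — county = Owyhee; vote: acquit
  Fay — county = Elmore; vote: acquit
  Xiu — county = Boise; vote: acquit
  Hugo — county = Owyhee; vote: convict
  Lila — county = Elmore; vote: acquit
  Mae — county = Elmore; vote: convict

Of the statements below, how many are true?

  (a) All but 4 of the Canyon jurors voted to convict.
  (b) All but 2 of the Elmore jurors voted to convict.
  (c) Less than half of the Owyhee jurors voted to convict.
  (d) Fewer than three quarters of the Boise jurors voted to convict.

4

(a) Canyon: |A| = 5, |A ∩ B| = 1; needs |A ∖ B| = 4 — true.
(b) Elmore: |A| = 5, |A ∩ B| = 3; needs |A ∖ B| = 2 — true.
(c) Owyhee: |A| = 6, |A ∩ B| = 2; needs |A ∩ B| < |A ∖ B| — true.
(d) Boise: |A| = 5, |A ∩ B| = 3; needs |A ∩ B| / |A| < 3/4 — true.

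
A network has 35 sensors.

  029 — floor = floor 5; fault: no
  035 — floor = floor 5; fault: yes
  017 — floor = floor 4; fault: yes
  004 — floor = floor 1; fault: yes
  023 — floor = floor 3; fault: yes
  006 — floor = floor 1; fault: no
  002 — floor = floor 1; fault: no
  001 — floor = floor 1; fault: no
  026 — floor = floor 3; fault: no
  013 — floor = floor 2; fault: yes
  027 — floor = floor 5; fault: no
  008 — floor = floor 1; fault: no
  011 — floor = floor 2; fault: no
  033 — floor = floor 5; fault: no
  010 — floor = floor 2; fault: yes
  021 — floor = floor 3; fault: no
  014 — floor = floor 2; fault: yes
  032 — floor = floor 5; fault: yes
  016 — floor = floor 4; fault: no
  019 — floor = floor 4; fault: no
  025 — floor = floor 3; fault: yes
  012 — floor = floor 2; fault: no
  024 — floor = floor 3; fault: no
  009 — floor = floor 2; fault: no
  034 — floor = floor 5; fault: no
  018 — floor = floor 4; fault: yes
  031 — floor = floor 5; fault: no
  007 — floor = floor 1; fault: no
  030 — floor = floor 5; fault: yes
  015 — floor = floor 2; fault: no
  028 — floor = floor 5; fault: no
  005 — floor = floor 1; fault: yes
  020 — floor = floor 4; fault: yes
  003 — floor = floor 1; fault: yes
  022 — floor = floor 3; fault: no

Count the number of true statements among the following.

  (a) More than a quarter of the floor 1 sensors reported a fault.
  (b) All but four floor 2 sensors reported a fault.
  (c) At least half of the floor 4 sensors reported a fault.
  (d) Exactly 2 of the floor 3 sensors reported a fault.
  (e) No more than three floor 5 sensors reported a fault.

5

(a) floor 1: |A| = 8, |A ∩ B| = 3; needs |A ∩ B| / |A| > 1/4 — true.
(b) floor 2: |A| = 7, |A ∩ B| = 3; needs |A ∖ B| = 4 — true.
(c) floor 4: |A| = 5, |A ∩ B| = 3; needs |A ∩ B| ≥ |A ∖ B| — true.
(d) floor 3: |A| = 6, |A ∩ B| = 2; needs |A ∩ B| = 2 — true.
(e) floor 5: |A| = 9, |A ∩ B| = 3; needs |A ∩ B| ≤ 3 — true.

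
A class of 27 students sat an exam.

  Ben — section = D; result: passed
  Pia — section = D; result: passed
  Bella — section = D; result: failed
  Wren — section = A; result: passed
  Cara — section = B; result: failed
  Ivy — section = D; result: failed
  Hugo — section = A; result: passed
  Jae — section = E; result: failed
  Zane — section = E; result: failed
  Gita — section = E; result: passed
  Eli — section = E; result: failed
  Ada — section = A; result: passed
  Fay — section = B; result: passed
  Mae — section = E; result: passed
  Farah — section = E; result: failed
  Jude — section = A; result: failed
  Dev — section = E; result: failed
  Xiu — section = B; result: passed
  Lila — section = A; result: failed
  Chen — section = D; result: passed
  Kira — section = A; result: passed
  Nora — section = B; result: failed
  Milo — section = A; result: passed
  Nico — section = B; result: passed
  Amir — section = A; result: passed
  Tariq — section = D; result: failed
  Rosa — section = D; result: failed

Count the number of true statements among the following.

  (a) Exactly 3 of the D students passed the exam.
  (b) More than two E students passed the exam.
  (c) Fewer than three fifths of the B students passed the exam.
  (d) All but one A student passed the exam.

(a) D: |A| = 7, |A ∩ B| = 3; needs |A ∩ B| = 3 — true.
(b) E: |A| = 7, |A ∩ B| = 2; needs |A ∩ B| > 2 — false.
(c) B: |A| = 5, |A ∩ B| = 3; needs |A ∩ B| / |A| < 3/5 — false.
(d) A: |A| = 8, |A ∩ B| = 6; needs |A ∖ B| = 1 — false.

1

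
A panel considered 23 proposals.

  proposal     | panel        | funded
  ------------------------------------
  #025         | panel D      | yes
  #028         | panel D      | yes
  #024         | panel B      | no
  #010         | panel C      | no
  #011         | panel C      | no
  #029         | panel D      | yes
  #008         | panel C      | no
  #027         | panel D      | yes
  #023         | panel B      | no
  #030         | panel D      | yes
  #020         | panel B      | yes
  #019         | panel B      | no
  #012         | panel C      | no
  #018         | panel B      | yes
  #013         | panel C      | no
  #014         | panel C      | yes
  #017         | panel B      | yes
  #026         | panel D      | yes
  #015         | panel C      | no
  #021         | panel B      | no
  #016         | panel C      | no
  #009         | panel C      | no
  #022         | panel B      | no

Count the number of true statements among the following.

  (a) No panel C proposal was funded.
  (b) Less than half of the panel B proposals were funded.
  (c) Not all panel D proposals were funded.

1

(a) panel C: |A| = 9, |A ∩ B| = 1; needs A ∩ B = ∅ (|A ∩ B| = 0) — false.
(b) panel B: |A| = 8, |A ∩ B| = 3; needs |A ∩ B| < |A ∖ B| — true.
(c) panel D: |A| = 6, |A ∩ B| = 6; needs A ⊄ B (|A ∖ B| ≥ 1) — false.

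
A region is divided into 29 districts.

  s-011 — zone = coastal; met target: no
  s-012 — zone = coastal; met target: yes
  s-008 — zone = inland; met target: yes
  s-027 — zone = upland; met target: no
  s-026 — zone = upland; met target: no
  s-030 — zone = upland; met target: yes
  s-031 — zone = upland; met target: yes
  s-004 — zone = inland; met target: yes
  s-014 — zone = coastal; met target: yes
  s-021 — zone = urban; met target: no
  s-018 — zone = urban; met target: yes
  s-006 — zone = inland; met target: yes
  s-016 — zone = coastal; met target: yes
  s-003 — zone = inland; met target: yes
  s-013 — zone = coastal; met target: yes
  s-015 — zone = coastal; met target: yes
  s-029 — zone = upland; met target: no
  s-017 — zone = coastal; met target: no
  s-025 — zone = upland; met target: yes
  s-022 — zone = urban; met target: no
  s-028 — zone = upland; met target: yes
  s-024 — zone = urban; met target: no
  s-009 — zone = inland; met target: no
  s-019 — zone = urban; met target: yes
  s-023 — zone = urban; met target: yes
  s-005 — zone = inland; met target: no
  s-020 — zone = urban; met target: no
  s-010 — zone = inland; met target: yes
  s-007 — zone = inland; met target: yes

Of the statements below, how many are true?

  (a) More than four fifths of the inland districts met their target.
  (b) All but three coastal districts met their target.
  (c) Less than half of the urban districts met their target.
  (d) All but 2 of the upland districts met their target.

1

(a) inland: |A| = 8, |A ∩ B| = 6; needs |A ∩ B| / |A| > 4/5 — false.
(b) coastal: |A| = 7, |A ∩ B| = 5; needs |A ∖ B| = 3 — false.
(c) urban: |A| = 7, |A ∩ B| = 3; needs |A ∩ B| < |A ∖ B| — true.
(d) upland: |A| = 7, |A ∩ B| = 4; needs |A ∖ B| = 2 — false.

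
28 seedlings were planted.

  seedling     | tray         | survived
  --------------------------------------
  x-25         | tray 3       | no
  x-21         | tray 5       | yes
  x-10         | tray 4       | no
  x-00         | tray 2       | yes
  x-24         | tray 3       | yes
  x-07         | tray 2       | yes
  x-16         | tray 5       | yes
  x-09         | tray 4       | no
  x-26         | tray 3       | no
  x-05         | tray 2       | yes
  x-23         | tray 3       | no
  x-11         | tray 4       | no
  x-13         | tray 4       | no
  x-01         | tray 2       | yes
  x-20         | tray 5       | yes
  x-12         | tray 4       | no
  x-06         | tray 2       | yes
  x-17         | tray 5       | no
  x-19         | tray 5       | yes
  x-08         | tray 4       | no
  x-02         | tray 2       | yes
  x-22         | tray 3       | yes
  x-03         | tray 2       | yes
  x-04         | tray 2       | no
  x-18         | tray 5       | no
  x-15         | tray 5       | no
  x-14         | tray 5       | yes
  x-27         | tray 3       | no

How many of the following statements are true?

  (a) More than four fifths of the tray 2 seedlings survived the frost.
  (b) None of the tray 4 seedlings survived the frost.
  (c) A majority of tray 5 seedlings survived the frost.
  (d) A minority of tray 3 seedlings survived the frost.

4

(a) tray 2: |A| = 8, |A ∩ B| = 7; needs |A ∩ B| / |A| > 4/5 — true.
(b) tray 4: |A| = 6, |A ∩ B| = 0; needs A ∩ B = ∅ (|A ∩ B| = 0) — true.
(c) tray 5: |A| = 8, |A ∩ B| = 5; needs |A ∩ B| > |A ∖ B| — true.
(d) tray 3: |A| = 6, |A ∩ B| = 2; needs |A ∩ B| < |A ∖ B| — true.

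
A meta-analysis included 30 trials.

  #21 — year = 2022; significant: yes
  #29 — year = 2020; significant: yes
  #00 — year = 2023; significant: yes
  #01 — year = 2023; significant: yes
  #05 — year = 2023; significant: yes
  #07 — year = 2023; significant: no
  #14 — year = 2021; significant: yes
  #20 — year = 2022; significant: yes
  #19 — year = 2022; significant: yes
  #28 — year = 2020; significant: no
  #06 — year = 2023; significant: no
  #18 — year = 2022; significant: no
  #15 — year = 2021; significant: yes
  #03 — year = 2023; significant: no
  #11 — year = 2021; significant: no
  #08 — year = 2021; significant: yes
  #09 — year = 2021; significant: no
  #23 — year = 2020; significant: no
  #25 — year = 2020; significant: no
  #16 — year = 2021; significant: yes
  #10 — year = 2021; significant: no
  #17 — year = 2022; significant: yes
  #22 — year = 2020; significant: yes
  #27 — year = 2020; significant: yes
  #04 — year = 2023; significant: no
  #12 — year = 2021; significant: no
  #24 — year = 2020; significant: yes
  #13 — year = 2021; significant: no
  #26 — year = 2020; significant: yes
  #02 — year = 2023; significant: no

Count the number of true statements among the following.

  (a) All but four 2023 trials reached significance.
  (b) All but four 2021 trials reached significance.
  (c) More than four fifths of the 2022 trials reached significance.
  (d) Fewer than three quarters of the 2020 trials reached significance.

1

(a) 2023: |A| = 8, |A ∩ B| = 3; needs |A ∖ B| = 4 — false.
(b) 2021: |A| = 9, |A ∩ B| = 4; needs |A ∖ B| = 4 — false.
(c) 2022: |A| = 5, |A ∩ B| = 4; needs |A ∩ B| / |A| > 4/5 — false.
(d) 2020: |A| = 8, |A ∩ B| = 5; needs |A ∩ B| / |A| < 3/4 — true.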